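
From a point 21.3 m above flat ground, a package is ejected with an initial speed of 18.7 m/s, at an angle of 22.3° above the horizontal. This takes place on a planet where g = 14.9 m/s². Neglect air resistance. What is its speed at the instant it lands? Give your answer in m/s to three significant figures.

Horizontal component vₓ = 18.70 cos 22.3° = 17.30 m/s; vertical v_y0 = 18.70 sin 22.3° = 7.096 m/s.
Vertical motion (up positive, ground at y = 0): 7.450 t² − (7.096) t − 21.3 = 0, so t = (7.096 + √(7.096² + 2·14.9·21.3)) / 14.9 = (7.096 + 26.17) / 14.9 = 2.233 s.
Vertical velocity at impact: v_y = v_y0 − g t = 7.096 − 14.9 × 2.233 = −26.17 m/s.
Speed: |v| = √(vₓ² + v_y²) = √(17.30² + 26.17²) = 31.38 m/s.

31.4 m/s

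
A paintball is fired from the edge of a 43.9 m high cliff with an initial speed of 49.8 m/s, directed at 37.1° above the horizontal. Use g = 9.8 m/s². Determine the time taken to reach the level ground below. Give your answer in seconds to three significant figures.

7.35 s

Components: vₓ = 49.80 cos 37.1° = 39.72 m/s, v_y0 = 49.80 sin 37.1° = 30.04 m/s.
With up positive and y = 0 at the ground: y(t) = 43.9 + (30.04) t − 4.900 t². Setting y = 0 and taking the positive root: t = [30.04 + √(30.04² + 2·9.80·43.9)] / 9.80 = (30.04 + 41.99) / 9.80 = 7.350 s.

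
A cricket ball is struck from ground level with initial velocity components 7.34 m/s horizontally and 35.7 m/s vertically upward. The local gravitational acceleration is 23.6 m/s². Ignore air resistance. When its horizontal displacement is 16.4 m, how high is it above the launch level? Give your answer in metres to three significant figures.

20.9 m

Time to reach x = 16.4 m: t = x/vₓ = 16.4/7.340 = 2.234 s.
Height: y = v_y0 t − ½ g t² = 35.70 × 2.234 − 11.80 × 2.234² = 79.77 − 58.91 = 20.86 m.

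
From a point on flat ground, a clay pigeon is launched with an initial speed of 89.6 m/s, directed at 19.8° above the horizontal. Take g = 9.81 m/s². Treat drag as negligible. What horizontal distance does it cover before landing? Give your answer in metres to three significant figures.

vₓ = 89.60 cos 19.8° = 84.30 m/s; v_y0 = 89.60 sin 19.8° = 30.35 m/s.
Flight time T = 2 v_y0 / g = 6.188 s.
Range: R = vₓ T = 84.30 × 6.188 = 521.6 m.

522 m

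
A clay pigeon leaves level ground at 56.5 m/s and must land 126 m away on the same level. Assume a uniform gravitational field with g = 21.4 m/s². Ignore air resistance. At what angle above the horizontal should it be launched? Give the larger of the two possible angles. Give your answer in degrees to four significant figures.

61.18°

R = v₀² sin 2θ / g gives sin 2θ = gR/v₀² = 21.4·126/56.5² = 0.8447.
2θ = 57.64° or 180° − 57.64° = 122.4°, so θ = 28.82° or 61.18°.
The larger angle is 61.18°.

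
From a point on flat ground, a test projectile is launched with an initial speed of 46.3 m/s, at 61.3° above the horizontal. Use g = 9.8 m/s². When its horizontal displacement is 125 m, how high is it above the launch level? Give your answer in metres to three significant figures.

73.4 m

vₓ = 46.30 cos 61.3° = 22.23 m/s; v_y0 = 46.30 sin 61.3° = 40.61 m/s.
Time to reach x = 125 m: t = x/vₓ = 125/22.23 = 5.622 s.
Height: y = v_y0 t − ½ g t² = 40.61 × 5.622 − 4.900 × 5.622² = 228.3 − 154.9 = 73.45 m.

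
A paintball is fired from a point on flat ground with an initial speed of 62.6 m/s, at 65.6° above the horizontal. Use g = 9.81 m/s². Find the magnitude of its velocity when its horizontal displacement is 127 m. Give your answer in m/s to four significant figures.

27.33 m/s

Horizontal component vₓ = 62.60 cos 65.6° = 25.86 m/s; vertical v_y0 = 62.60 sin 65.6° = 57.01 m/s.
Time to reach x = 127 m: t = x/vₓ = 127/25.86 = 4.911 s.
Vertical velocity there: v_y = v_y0 − g t = 57.01 − 9.81 × 4.911 = 8.832 m/s.
Speed: √(vₓ² + v_y²) = √(25.86² + 8.832²) = 27.33 m/s.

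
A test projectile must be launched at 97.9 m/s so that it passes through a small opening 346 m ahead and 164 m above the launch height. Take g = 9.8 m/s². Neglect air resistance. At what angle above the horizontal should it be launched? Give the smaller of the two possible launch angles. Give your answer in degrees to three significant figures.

36.9°

Trajectory: y = x tanθ − g x² (1 + tan²θ)/(2v₀²). With x = 346, y = 164, v₀ = 97.9, g = 9.80:
61.20 tan²θ − 346 tanθ + (225.2) = 0.
tanθ = [346 ± √(346² − 4 × 61.20 × (225.2))] / (2 × 61.20) = (346 ± 254.1) / 122.4, giving tanθ = 0.7505 or 4.903.
θ = 36.89° or 78.47°; the smaller is 36.89°.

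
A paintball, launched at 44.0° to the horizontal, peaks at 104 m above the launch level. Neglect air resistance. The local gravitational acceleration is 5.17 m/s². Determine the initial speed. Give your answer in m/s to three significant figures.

47.2 m/s

At the peak v_y = 0, so v_y0 = √(2gH) = √(2 × 5.17 × 104) = 32.79 m/s.
v_y0 = v₀ sin θ ⇒ v₀ = 32.79 / sin 44.0° = 47.21 m/s.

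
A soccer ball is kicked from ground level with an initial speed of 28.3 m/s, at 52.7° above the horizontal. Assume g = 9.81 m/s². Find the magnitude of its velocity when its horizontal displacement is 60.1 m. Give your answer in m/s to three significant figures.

Resolve: vₓ = 28.30 cos 52.7° = 17.15 m/s and v_y0 = 28.30 sin 52.7° = 22.51 m/s.
x = vₓ t ⇒ t = 60.1/17.15 = 3.504 s.
Vertical velocity there: v_y = v_y0 − g t = 22.51 − 9.81 × 3.504 = −11.87 m/s.
Speed: √(vₓ² + v_y²) = √(17.15² + 11.87²) = 20.86 m/s.

20.9 m/s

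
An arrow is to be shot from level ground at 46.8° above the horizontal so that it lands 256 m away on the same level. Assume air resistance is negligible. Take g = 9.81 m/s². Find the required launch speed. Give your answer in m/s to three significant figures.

Level-ground range: R = v₀² sin(2θ)/g, so v₀ = √(gR / sin 2θ).
v₀ = √(9.81 × 256 / sin 93.60°) = √(2511 / 0.9980) = √2516.3 = 50.16 m/s.

50.2 m/s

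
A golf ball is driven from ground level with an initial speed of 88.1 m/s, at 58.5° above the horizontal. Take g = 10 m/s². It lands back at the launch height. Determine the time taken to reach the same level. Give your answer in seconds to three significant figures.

Resolve: vₓ = 88.10 cos 58.5° = 46.03 m/s and v_y0 = 88.10 sin 58.5° = 75.12 m/s.
Time of flight on level ground: T = 2 v_y0 / g = 2 × 75.12 / 10.0 = 15.02 s.

15.0 s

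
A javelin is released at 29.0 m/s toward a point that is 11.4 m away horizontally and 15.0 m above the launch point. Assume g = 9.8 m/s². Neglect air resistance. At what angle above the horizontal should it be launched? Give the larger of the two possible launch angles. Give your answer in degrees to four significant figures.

Trajectory: y = x tanθ − g x² (1 + tan²θ)/(2v₀²). With x = 11.4, y = 15.0, v₀ = 29.0, g = 9.80:
0.7572 tan²θ − 11.4 tanθ + (15.76) = 0.
tanθ = [11.4 ± √(11.4² − 4 × 0.7572 × (15.76))] / (2 × 0.7572) = (11.4 ± 9.068) / 1.514, giving tanθ = 1.540 or 13.52.
θ = 57.00° or 85.77°; the larger is 85.77°.

85.77°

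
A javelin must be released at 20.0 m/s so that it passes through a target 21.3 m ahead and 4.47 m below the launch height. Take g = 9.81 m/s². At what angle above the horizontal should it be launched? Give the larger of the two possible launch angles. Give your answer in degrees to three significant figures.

Trajectory: y = x tanθ − g x² (1 + tan²θ)/(2v₀²). With x = 21.3, y = −4.47, v₀ = 20.0, g = 9.81:
5.563 tan²θ − 21.3 tanθ + (1.093) = 0.
tanθ = [21.3 ± √(21.3² − 4 × 5.563 × (1.093))] / (2 × 5.563) = (21.3 ± 20.72) / 11.13, giving tanθ = 0.05204 or 3.777.
θ = 2.979° or 75.17°; the larger is 75.17°.

75.2°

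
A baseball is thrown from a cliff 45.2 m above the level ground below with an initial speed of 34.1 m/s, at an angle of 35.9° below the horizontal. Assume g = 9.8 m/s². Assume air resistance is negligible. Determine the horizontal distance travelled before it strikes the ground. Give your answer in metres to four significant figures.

Components: vₓ = 34.10 cos 35.9° = 27.62 m/s, v_y0 = −20.00 m/s (downward).
With up positive and y = 0 at the ground: y(t) = 45.2 + (−20.00) t − 4.900 t². Setting y = 0 and taking the positive root: t = [−20.00 + √(20.00² + 2·9.80·45.2)] / 9.80 = (−20.00 + 35.86) / 9.80 = 1.619 s.
Horizontal distance: R = vₓ t = 27.62 × 1.619 = 44.71 m.

44.71 m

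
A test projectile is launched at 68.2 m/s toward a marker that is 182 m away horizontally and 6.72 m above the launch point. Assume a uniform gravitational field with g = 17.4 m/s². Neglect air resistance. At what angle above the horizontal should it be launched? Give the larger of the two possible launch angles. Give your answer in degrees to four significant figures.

Trajectory: y = x tanθ − g x² (1 + tan²θ)/(2v₀²). With x = 182, y = 6.72, v₀ = 68.2, g = 17.4:
61.96 tan²θ − 182 tanθ + (68.68) = 0.
tanθ = [182 ± √(182² − 4 × 61.96 × (68.68))] / (2 × 61.96) = (182 ± 126.9) / 123.9, giving tanθ = 0.4447 or 2.493.
θ = 23.97° or 68.14°; the larger is 68.14°.

68.14°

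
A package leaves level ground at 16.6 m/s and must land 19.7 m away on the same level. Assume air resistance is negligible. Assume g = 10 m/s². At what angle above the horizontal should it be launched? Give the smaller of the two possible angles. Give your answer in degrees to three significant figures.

From R = (v₀²/g) sin 2θ: sin 2θ = 10.0 × 19.7 / 275.56 = 0.7149.
2θ = 45.64° or 180° − 45.64° = 134.4°, so θ = 22.82° or 67.18°.
The smaller angle is 22.82°.

22.8°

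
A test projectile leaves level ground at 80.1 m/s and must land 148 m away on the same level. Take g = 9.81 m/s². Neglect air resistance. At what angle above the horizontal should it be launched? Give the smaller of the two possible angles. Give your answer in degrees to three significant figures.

6.54°

From R = (v₀²/g) sin 2θ: sin 2θ = 9.81 × 148 / 6416.0 = 0.2263.
2θ = 13.08° or 180° − 13.08° = 166.9°, so θ = 6.539° or 83.46°.
The smaller angle is 6.539°.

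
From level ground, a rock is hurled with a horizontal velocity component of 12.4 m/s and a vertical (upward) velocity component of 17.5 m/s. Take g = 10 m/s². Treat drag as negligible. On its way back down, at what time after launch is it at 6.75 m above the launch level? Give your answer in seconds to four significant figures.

Set y = v_y0 t − ½ g t² = 6.75: 5.000 t² − 17.50 t + 6.75 = 0.
t = [17.50 ± √(17.50² − 2·10.0·6.75)] / 10.0 = (17.50 ± 13.09) / 10.0, so t = 0.4414 s or t = 3.059 s.
The descending-branch root is 3.059 s.

3.059 s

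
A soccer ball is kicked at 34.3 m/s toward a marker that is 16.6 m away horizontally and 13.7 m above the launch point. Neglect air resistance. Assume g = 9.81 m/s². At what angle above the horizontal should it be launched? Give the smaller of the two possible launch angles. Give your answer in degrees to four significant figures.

Trajectory: y = x tanθ − g x² (1 + tan²θ)/(2v₀²). With x = 16.6, y = 13.7, v₀ = 34.3, g = 9.81:
1.149 tan²θ − 16.6 tanθ + (14.85) = 0.
tanθ = [16.6 ± √(16.6² − 4 × 1.149 × (14.85))] / (2 × 1.149) = (16.6 ± 14.40) / 2.298, giving tanθ = 0.9580 or 13.49.
θ = 43.77° or 85.76°; the smaller is 43.77°.

43.77°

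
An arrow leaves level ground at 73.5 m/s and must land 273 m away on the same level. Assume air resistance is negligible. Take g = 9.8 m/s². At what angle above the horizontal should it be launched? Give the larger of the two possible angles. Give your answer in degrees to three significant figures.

R = v₀² sin 2θ / g gives sin 2θ = gR/v₀² = 9.80·273/73.5² = 0.4952.
2θ = 29.69° or 180° − 29.69° = 150.3°, so θ = 14.84° or 75.16°.
The larger angle is 75.16°.

75.2°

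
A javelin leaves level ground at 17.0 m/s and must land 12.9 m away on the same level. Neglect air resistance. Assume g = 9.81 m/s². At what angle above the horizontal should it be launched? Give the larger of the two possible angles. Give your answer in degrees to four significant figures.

Level-ground range R = v₀² sin(2θ)/g ⇒ sin(2θ) = gR/v₀² = 9.81 × 12.9 / 17.0² = 0.4379.
2θ = 25.97° or 180° − 25.97° = 154.0°, so θ = 12.98° or 77.02°.
The larger angle is 77.02°.

77.02°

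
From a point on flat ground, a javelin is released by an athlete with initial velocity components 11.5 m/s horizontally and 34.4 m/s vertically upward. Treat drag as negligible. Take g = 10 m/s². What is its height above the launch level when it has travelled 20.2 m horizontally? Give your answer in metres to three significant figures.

45.0 m

At x = 20.2 m, t = x/vₓ = 20.2/11.50 = 1.757 s.
Height: y = v_y0 t − ½ g t² = 34.40 × 1.757 − 5.000 × 1.757² = 60.42 − 15.43 = 45.00 m.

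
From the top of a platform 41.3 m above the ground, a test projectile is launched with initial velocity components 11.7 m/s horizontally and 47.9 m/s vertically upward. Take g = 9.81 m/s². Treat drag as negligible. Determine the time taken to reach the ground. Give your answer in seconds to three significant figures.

Vertical motion (up positive, ground at y = 0): 4.905 t² − (47.90) t − 41.3 = 0, so t = (47.90 + √(47.90² + 2·9.81·41.3)) / 9.81 = (47.90 + 55.72) / 9.81 = 10.56 s.

10.6 s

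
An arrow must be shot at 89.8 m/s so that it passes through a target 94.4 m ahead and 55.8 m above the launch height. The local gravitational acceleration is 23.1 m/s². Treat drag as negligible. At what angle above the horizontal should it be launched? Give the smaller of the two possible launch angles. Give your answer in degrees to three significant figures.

39.2°

Trajectory: y = x tanθ − g x² (1 + tan²θ)/(2v₀²). With x = 94.4, y = 55.8, v₀ = 89.8, g = 23.1:
12.76 tan²θ − 94.4 tanθ + (68.56) = 0.
tanθ = [94.4 ± √(94.4² − 4 × 12.76 × (68.56))] / (2 × 12.76) = (94.4 ± 73.56) / 25.53, giving tanθ = 0.8164 or 6.580.
θ = 39.23° or 81.36°; the smaller is 39.23°.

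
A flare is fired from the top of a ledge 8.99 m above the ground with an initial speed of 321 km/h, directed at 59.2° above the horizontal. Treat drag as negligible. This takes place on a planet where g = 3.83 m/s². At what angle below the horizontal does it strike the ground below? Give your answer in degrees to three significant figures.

Convert: 321 km/h = 321/3.6 = 89.17 m/s.
vₓ = 89.17 cos 59.2° = 45.66 m/s; v_y0 = 89.17 sin 59.2° = 76.59 m/s.
With up positive and y = 0 at the ground: y(t) = 8.99 + (76.59) t − 1.915 t². Setting y = 0 and taking the positive root: t = [76.59 + √(76.59² + 2·3.83·8.99)] / 3.83 = (76.59 + 77.04) / 3.83 = 40.11 s.
At impact: v_y = v_y0 − g t = −77.04 m/s; vₓ = 45.66 m/s.
Angle below horizontal: arctan(|v_y|/vₓ) = arctan(77.04/45.66) = 59.35°.

59.3°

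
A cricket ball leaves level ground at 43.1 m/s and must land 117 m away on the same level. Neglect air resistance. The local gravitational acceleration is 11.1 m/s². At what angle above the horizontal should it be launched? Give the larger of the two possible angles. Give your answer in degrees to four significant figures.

67.82°

R = v₀² sin 2θ / g gives sin 2θ = gR/v₀² = 11.1·117/43.1² = 0.6991.
2θ = 44.36° or 180° − 44.36° = 135.6°, so θ = 22.18° or 67.82°.
The larger angle is 67.82°.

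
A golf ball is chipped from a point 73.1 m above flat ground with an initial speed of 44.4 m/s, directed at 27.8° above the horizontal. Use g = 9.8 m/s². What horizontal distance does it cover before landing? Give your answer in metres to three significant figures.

256 m

vₓ = 44.40 cos 27.8° = 39.28 m/s; v_y0 = 44.40 sin 27.8° = 20.71 m/s.
Vertical motion (up positive, ground at y = 0): 4.900 t² − (20.71) t − 73.1 = 0, so t = (20.71 + √(20.71² + 2·9.80·73.1)) / 9.80 = (20.71 + 43.15) / 9.80 = 6.516 s.
Horizontal distance: R = vₓ t = 39.28 × 6.516 = 255.9 m.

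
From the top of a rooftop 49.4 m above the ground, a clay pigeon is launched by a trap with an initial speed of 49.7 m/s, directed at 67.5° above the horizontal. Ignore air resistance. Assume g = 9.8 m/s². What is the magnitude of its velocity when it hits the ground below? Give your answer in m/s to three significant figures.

Horizontal component vₓ = 49.70 cos 67.5° = 19.02 m/s; vertical v_y0 = 49.70 sin 67.5° = 45.92 m/s.
The projectile lands when y = 49.4 + (45.92) t − ½·9.80·t² = 0. Positive root: t = (45.92 + √(45.92² + 2·9.80·49.4)) / 9.80 = (45.92 + 55.47) / 9.80 = 10.35 s.
Vertical velocity at impact: v_y = v_y0 − g t = 45.92 − 9.80 × 10.35 = −55.47 m/s.
Speed: |v| = √(vₓ² + v_y²) = √(19.02² + 55.47²) = 58.64 m/s.

58.6 m/s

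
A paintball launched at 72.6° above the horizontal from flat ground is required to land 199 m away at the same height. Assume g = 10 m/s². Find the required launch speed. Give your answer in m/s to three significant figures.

From R = (v₀² / g) sin 2θ: v₀ = √(gR / sin 2θ).
v₀ = √(10.0 × 199 / sin 145.2°) = √(1990 / 0.5707) = √3486.9 = 59.05 m/s.

59.0 m/s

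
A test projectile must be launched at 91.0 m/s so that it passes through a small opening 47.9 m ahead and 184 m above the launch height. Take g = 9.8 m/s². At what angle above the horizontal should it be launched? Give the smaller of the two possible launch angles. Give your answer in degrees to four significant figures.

77.26°

Trajectory: y = x tanθ − g x² (1 + tan²θ)/(2v₀²). With x = 47.9, y = 184, v₀ = 91.0, g = 9.80:
1.358 tan²θ − 47.9 tanθ + (185.4) = 0.
tanθ = [47.9 ± √(47.9² − 4 × 1.358 × (185.4))] / (2 × 1.358) = (47.9 ± 35.89) / 2.715, giving tanθ = 4.425 or 30.86.
θ = 77.26° or 88.14°; the smaller is 77.26°.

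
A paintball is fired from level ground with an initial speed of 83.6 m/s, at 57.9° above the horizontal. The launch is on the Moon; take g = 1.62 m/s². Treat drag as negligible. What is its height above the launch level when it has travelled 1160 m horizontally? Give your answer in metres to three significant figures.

1300 m

Components: vₓ = 83.60 cos 57.9° = 44.42 m/s, v_y0 = 83.60 sin 57.9° = 70.82 m/s.
Time to reach x = 1160 m: t = x/vₓ = 1160/44.42 = 26.11 s.
Height: y = v_y0 t − ½ g t² = 70.82 × 26.11 − 0.8100 × 26.11² = 1849 − 552.3 = 1297 m.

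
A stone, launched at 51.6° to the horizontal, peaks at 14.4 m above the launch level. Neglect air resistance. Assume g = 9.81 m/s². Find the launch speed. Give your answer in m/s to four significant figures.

21.45 m/s

At the peak v_y = 0, so v_y0 = √(2gH) = √(2 × 9.81 × 14.4) = 16.81 m/s.
v_y0 = v₀ sin θ ⇒ v₀ = 16.81 / sin 51.6° = 21.45 m/s.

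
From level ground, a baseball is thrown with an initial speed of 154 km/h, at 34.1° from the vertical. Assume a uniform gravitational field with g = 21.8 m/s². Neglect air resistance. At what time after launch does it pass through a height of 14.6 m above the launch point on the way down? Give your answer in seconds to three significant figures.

Convert: 154 km/h = 154/3.6 = 42.78 m/s.
vₓ = 42.78 sin 34.1° = 23.98 m/s; v_y0 = 42.78 cos 34.1° = 35.42 m/s.
Require v_y0 t − ½ g t² = 14.6, i.e. 10.90 t² − 35.42 t + 14.6 = 0.
Quadratic formula: t = (35.42 ± √618.20) / 21.8 = (35.42 ± 24.86) / 21.8 → t = 0.4844 s or 2.765 s.
The descending-branch root is 2.765 s.

2.77 s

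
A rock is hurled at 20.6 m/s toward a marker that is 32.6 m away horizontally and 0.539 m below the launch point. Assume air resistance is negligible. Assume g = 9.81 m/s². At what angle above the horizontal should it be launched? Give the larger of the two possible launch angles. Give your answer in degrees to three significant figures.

65.8°

Trajectory: y = x tanθ − g x² (1 + tan²θ)/(2v₀²). With x = 32.6, y = −0.539, v₀ = 20.6, g = 9.81:
12.28 tan²θ − 32.6 tanθ + (11.74) = 0.
tanθ = [32.6 ± √(32.6² − 4 × 12.28 × (11.74))] / (2 × 12.28) = (32.6 ± 22.04) / 24.57, giving tanθ = 0.4299 or 2.224.
θ = 23.26° or 65.79°; the larger is 65.79°.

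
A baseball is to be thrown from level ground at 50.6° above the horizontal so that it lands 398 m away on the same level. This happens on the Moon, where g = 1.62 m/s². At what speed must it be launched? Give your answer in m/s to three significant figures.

On level ground R = v₀² sin 2θ / g ⇒ v₀ = √(gR / sin 2θ).
v₀ = √(1.62 × 398 / sin 101.2°) = √(644.8 / 0.9810) = √657.28 = 25.64 m/s.

25.6 m/s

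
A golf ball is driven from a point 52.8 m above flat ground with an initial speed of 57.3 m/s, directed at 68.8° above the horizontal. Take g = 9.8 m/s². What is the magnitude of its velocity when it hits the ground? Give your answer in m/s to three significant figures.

Horizontal component vₓ = 57.30 cos 68.8° = 20.72 m/s; vertical v_y0 = 57.30 sin 68.8° = 53.42 m/s.
With up positive and y = 0 at the ground: y(t) = 52.8 + (53.42) t − 4.900 t². Setting y = 0 and taking the positive root: t = [53.42 + √(53.42² + 2·9.80·52.8)] / 9.80 = (53.42 + 62.36) / 9.80 = 11.81 s.
Vertical velocity at impact: v_y = v_y0 − g t = 53.42 − 9.80 × 11.81 = −62.36 m/s.
Speed: |v| = √(vₓ² + v_y²) = √(20.72² + 62.36²) = 65.71 m/s.

65.7 m/s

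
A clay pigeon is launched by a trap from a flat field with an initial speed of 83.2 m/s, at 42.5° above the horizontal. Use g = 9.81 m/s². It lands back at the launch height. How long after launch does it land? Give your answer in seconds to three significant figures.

Resolve: vₓ = 83.20 cos 42.5° = 61.34 m/s and v_y0 = 83.20 sin 42.5° = 56.21 m/s.
It returns to y = 0 when t = 2 v_y0 / g = 2(56.21)/9.81 = 11.46 s.

11.5 s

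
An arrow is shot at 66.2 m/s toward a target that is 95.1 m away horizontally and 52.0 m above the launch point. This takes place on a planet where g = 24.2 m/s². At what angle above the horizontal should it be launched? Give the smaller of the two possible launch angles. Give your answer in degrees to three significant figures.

49.4°

Trajectory: y = x tanθ − g x² (1 + tan²θ)/(2v₀²). With x = 95.1, y = 52.0, v₀ = 66.2, g = 24.2:
24.97 tan²θ − 95.1 tanθ + (76.97) = 0.
tanθ = [95.1 ± √(95.1² − 4 × 24.97 × (76.97))] / (2 × 24.97) = (95.1 ± 36.82) / 49.94, giving tanθ = 1.167 or 2.642.
θ = 49.40° or 69.27°; the smaller is 49.40°.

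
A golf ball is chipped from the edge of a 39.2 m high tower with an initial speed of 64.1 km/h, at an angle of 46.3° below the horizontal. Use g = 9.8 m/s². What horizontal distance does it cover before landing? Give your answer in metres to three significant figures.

Convert: 64.1 km/h = 64.1/3.6 = 17.81 m/s.
Components: vₓ = 17.81 cos 46.3° = 12.30 m/s, v_y0 = −12.87 m/s (downward).
With up positive and y = 0 at the ground: y(t) = 39.2 + (−12.87) t − 4.900 t². Setting y = 0 and taking the positive root: t = [−12.87 + √(12.87² + 2·9.80·39.2)] / 9.80 = (−12.87 + 30.56) / 9.80 = 1.805 s.
Horizontal distance: R = vₓ t = 12.30 × 1.805 = 22.20 m.

22.2 m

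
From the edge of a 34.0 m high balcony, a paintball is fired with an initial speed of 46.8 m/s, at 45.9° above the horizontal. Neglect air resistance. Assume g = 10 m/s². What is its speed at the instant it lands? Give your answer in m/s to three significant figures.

Components: vₓ = 46.80 cos 45.9° = 32.57 m/s, v_y0 = 46.80 sin 45.9° = 33.61 m/s.
Vertical motion (up positive, ground at y = 0): 5.000 t² − (33.61) t − 34.0 = 0, so t = (33.61 + √(33.61² + 2·10.0·34.0)) / 10.0 = (33.61 + 42.54) / 10.0 = 7.615 s.
Vertical velocity at impact: v_y = v_y0 − g t = 33.61 − 10.0 × 7.615 = −42.54 m/s.
Speed: |v| = √(vₓ² + v_y²) = √(32.57² + 42.54²) = 53.57 m/s.

53.6 m/s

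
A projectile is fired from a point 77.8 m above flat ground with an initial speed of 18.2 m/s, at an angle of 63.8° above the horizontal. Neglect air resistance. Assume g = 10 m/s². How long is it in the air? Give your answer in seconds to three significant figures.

vₓ = 18.20 cos 63.8° = 8.035 m/s; v_y0 = 18.20 sin 63.8° = 16.33 m/s.
With up positive and y = 0 at the ground: y(t) = 77.8 + (16.33) t − 5.000 t². Setting y = 0 and taking the positive root: t = [16.33 + √(16.33² + 2·10.0·77.8)] / 10.0 = (16.33 + 42.69) / 10.0 = 5.902 s.

5.90 s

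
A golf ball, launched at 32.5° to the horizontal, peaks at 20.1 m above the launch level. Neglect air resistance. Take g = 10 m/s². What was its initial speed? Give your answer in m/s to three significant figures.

37.3 m/s

At the peak v_y = 0, so v_y0 = √(2gH) = √(2 × 10.0 × 20.1) = 20.05 m/s.
v_y0 = v₀ sin θ ⇒ v₀ = 20.05 / sin 32.5° = 37.32 m/s.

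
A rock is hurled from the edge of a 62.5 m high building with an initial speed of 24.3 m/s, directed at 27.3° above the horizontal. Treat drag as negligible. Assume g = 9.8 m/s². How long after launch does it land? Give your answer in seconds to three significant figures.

vₓ = 24.30 cos 27.3° = 21.59 m/s; v_y0 = 24.30 sin 27.3° = 11.15 m/s.
Vertical motion (up positive, ground at y = 0): 4.900 t² − (11.15) t − 62.5 = 0, so t = (11.15 + √(11.15² + 2·9.80·62.5)) / 9.80 = (11.15 + 36.73) / 9.80 = 4.885 s.

4.89 s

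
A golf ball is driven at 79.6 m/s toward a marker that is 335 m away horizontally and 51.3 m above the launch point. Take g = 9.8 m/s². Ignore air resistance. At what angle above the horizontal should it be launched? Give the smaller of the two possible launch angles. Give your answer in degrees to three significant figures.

Trajectory: y = x tanθ − g x² (1 + tan²θ)/(2v₀²). With x = 335, y = 51.3, v₀ = 79.6, g = 9.80:
86.79 tan²θ − 335 tanθ + (138.1) = 0.
tanθ = [335 ± √(335² − 4 × 86.79 × (138.1))] / (2 × 86.79) = (335 ± 253.5) / 173.6, giving tanθ = 0.4692 or 3.391.
θ = 25.14° or 73.57°; the smaller is 25.14°.

25.1°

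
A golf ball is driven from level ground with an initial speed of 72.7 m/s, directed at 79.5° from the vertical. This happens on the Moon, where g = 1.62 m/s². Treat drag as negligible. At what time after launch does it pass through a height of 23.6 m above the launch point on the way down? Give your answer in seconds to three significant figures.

14.3 s

Horizontal component vₓ = 72.70 sin 79.5° = 71.48 m/s; vertical v_y0 = 72.70 cos 79.5° = 13.25 m/s.
Height y(t) = 13.25 t − 0.8100 t² = 23.6 gives 0.8100 t² − 13.25 t + 23.6 = 0.
Quadratic formula: t = (13.25 ± √99.059) / 1.62 = (13.25 ± 9.953) / 1.62 → t = 2.034 s or 14.32 s.
The descending-branch root is 14.32 s.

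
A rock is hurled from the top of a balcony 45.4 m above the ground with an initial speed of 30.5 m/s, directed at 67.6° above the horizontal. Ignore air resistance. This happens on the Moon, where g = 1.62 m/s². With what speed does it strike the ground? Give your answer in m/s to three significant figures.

vₓ = 30.50 cos 67.6° = 11.62 m/s; v_y0 = 30.50 sin 67.6° = 28.20 m/s.
With up positive and y = 0 at the ground: y(t) = 45.4 + (28.20) t − 0.8100 t². Setting y = 0 and taking the positive root: t = [28.20 + √(28.20² + 2·1.62·45.4)] / 1.62 = (28.20 + 30.70) / 1.62 = 36.35 s.
Vertical velocity at impact: v_y = v_y0 − g t = 28.20 − 1.62 × 36.35 = −30.70 m/s.
Speed: |v| = √(vₓ² + v_y²) = √(11.62² + 30.70²) = 32.82 m/s.

32.8 m/s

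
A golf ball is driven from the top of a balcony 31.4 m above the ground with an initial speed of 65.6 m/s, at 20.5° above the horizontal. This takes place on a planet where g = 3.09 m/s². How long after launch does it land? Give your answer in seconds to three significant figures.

Resolve: vₓ = 65.60 cos 20.5° = 61.45 m/s and v_y0 = 65.60 sin 20.5° = 22.97 m/s.
The projectile lands when y = 31.4 + (22.97) t − ½·3.09·t² = 0. Positive root: t = (22.97 + √(22.97² + 2·3.09·31.4)) / 3.09 = (22.97 + 26.87) / 3.09 = 16.13 s.

16.1 s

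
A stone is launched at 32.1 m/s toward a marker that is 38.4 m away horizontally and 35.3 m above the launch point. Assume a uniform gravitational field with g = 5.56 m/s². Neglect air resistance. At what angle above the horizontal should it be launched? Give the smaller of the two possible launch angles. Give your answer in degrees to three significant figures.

49.3°

Trajectory: y = x tanθ − g x² (1 + tan²θ)/(2v₀²). With x = 38.4, y = 35.3, v₀ = 32.1, g = 5.56:
3.978 tan²θ − 38.4 tanθ + (39.28) = 0.
tanθ = [38.4 ± √(38.4² − 4 × 3.978 × (39.28))] / (2 × 3.978) = (38.4 ± 29.15) / 7.957, giving tanθ = 1.163 or 8.489.
θ = 49.31° or 83.28°; the smaller is 49.31°.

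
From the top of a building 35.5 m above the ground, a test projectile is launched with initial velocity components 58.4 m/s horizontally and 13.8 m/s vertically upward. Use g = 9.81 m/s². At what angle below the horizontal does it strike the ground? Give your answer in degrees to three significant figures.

27.0°

The projectile lands when y = 35.5 + (13.80) t − ½·9.81·t² = 0. Positive root: t = (13.80 + √(13.80² + 2·9.81·35.5)) / 9.81 = (13.80 + 29.78) / 9.81 = 4.443 s.
At impact: v_y = v_y0 − g t = −29.78 m/s; vₓ = 58.40 m/s.
Angle below horizontal: arctan(|v_y|/vₓ) = arctan(29.78/58.40) = 27.02°.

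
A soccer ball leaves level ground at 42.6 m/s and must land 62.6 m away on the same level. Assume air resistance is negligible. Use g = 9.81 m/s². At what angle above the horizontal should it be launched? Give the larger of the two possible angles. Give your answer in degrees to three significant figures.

R = v₀² sin 2θ / g gives sin 2θ = gR/v₀² = 9.81·62.6/42.6² = 0.3384.
2θ = 19.78° or 180° − 19.78° = 160.2°, so θ = 9.890° or 80.11°.
The larger angle is 80.11°.

80.1°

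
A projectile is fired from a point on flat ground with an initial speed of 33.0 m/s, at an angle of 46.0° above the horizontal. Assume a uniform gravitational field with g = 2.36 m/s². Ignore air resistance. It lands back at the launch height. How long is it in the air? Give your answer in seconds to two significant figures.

Horizontal component vₓ = 33.00 cos 46.0° = 22.92 m/s; vertical v_y0 = 33.00 sin 46.0° = 23.74 m/s.
It returns to y = 0 when t = 2 v_y0 / g = 2(23.74)/2.36 = 20.12 s.

20 s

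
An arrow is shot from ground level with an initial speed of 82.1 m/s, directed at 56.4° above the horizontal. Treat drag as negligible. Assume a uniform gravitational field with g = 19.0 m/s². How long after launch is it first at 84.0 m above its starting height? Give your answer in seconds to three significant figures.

1.57 s

vₓ = 82.10 cos 56.4° = 45.43 m/s; v_y0 = 82.10 sin 56.4° = 68.38 m/s.
Set y = v_y0 t − ½ g t² = 84.0: 9.500 t² − 68.38 t + 84.0 = 0.
Quadratic formula: t = (68.38 ± √1484.2) / 19.0 = (68.38 ± 38.53) / 19.0 → t = 1.571 s or 5.627 s.
The first (ascending) time is 1.571 s.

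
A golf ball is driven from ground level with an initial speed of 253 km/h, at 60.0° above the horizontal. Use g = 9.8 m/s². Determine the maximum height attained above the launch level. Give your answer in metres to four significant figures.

Convert: 253 km/h = 253/3.6 = 70.28 m/s.
vₓ = 70.28 cos 60.0° = 35.14 m/s; v_y0 = 70.28 sin 60.0° = 60.86 m/s.
Maximum height: H = v_y0² / (2g) = 60.86² / (2 × 9.80) = 189.0 m.

189.0 m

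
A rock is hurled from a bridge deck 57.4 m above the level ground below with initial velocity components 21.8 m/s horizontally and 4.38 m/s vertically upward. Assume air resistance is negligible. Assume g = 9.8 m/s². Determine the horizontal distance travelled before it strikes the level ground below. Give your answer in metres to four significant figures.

84.99 m

The projectile lands when y = 57.4 + (4.380) t − ½·9.80·t² = 0. Positive root: t = (4.380 + √(4.380² + 2·9.80·57.4)) / 9.80 = (4.380 + 33.83) / 9.80 = 3.899 s.
Horizontal distance: R = vₓ t = 21.80 × 3.899 = 84.99 m.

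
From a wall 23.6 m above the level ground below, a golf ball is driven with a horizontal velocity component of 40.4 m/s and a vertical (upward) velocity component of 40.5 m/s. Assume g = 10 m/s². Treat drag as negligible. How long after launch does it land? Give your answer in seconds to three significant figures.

The projectile lands when y = 23.6 + (40.50) t − ½·10.0·t² = 0. Positive root: t = (40.50 + √(40.50² + 2·10.0·23.6)) / 10.0 = (40.50 + 45.96) / 10.0 = 8.646 s.

8.65 s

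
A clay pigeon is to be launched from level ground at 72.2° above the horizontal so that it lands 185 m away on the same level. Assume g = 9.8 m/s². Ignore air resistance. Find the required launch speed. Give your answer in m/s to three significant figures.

55.8 m/s

From R = (v₀² / g) sin 2θ: v₀ = √(gR / sin 2θ).
v₀ = √(9.80 × 185 / sin 144.4°) = √(1813 / 0.5821) = √3114.5 = 55.81 m/s.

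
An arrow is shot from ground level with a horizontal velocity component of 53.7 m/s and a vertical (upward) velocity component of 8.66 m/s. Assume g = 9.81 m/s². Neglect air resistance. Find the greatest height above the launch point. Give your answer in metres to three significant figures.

3.82 m

Peak height H = v_y0² / (2g) = 74.996 / 19.62 = 3.822 m.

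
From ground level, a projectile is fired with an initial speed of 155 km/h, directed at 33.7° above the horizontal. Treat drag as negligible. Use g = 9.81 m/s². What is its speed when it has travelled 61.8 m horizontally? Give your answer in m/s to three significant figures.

36.5 m/s

Convert: 155 km/h = 155/3.6 = 43.06 m/s.
Components: vₓ = 43.06 cos 33.7° = 35.82 m/s, v_y0 = 43.06 sin 33.7° = 23.89 m/s.
Time to reach x = 61.8 m: t = x/vₓ = 61.8/35.82 = 1.725 s.
Vertical velocity there: v_y = v_y0 − g t = 23.89 − 9.81 × 1.725 = 6.964 m/s.
Speed: √(vₓ² + v_y²) = √(35.82² + 6.964²) = 36.49 m/s.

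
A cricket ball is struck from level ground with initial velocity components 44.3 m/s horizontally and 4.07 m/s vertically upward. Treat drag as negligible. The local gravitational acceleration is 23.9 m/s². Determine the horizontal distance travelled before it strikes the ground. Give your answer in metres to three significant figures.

15.1 m

Time aloft: T = 2 v_y0 / g = 2 × 4.070 / 23.9 = 0.3406 s.
Horizontal distance R = vₓ T = 44.30 × 0.3406 = 15.09 m.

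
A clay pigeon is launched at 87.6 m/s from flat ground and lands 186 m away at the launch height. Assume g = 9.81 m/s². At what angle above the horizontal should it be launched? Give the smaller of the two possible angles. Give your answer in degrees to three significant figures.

Level-ground range R = v₀² sin(2θ)/g ⇒ sin(2θ) = gR/v₀² = 9.81 × 186 / 87.6² = 0.2378.
2θ = 13.76° or 180° − 13.76° = 166.2°, so θ = 6.878° or 83.12°.
The smaller angle is 6.878°.

6.88°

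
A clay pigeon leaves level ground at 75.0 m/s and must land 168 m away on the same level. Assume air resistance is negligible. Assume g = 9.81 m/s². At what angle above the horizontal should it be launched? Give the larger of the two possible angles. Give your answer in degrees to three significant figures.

81.5°

R = v₀² sin 2θ / g gives sin 2θ = gR/v₀² = 9.81·168/75.0² = 0.2930.
2θ = 17.04° or 180° − 17.04° = 163.0°, so θ = 8.519° or 81.48°.
The larger angle is 81.48°.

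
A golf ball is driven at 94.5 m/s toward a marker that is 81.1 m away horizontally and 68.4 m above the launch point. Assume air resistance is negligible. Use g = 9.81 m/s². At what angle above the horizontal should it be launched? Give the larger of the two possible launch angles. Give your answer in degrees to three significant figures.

Trajectory: y = x tanθ − g x² (1 + tan²θ)/(2v₀²). With x = 81.1, y = 68.4, v₀ = 94.5, g = 9.81:
3.613 tan²θ − 81.1 tanθ + (72.01) = 0.
tanθ = [81.1 ± √(81.1² − 4 × 3.613 × (72.01))] / (2 × 3.613) = (81.1 ± 74.41) / 7.225, giving tanθ = 0.9262 or 21.52.
θ = 42.80° or 87.34°; the larger is 87.34°.

87.3°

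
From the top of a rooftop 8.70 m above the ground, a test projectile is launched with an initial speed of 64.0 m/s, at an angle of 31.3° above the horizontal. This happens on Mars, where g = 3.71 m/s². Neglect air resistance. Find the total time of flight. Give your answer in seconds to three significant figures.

Horizontal component vₓ = 64.00 cos 31.3° = 54.69 m/s; vertical v_y0 = 64.00 sin 31.3° = 33.25 m/s.
Vertical motion (up positive, ground at y = 0): 1.855 t² − (33.25) t − 8.70 = 0, so t = (33.25 + √(33.25² + 2·3.71·8.70)) / 3.71 = (33.25 + 34.21) / 3.71 = 18.18 s.

18.2 s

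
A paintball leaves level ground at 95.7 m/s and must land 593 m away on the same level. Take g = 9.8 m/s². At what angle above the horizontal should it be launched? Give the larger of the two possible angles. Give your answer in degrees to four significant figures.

From R = (v₀²/g) sin 2θ: sin 2θ = 9.80 × 593 / 9158.5 = 0.6345.
2θ = 39.39° or 180° − 39.39° = 140.6°, so θ = 19.69° or 70.31°.
The larger angle is 70.31°.

70.31°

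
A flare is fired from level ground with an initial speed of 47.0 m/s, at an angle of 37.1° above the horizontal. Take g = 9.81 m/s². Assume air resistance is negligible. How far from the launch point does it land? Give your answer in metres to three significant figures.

vₓ = 47.00 cos 37.1° = 37.49 m/s; v_y0 = 47.00 sin 37.1° = 28.35 m/s.
Flight time T = 2 v_y0 / g = 5.780 s.
Horizontal distance R = vₓ T = 37.49 × 5.780 = 216.7 m.

217 m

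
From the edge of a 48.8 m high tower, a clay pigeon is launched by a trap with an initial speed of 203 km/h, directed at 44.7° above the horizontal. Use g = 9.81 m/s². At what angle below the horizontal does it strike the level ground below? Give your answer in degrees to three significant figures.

51.5°

Convert: 203 km/h = 203/3.6 = 56.39 m/s.
Components: vₓ = 56.39 cos 44.7° = 40.08 m/s, v_y0 = 56.39 sin 44.7° = 39.66 m/s.
Vertical motion (up positive, ground at y = 0): 4.905 t² − (39.66) t − 48.8 = 0, so t = (39.66 + √(39.66² + 2·9.81·48.8)) / 9.81 = (39.66 + 50.31) / 9.81 = 9.171 s.
At impact: v_y = v_y0 − g t = −50.31 m/s; vₓ = 40.08 m/s.
Angle below horizontal: arctan(|v_y|/vₓ) = arctan(50.31/40.08) = 51.45°.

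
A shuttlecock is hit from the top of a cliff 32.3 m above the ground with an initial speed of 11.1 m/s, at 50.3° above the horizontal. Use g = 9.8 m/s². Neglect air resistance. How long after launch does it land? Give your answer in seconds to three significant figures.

3.58 s

Components: vₓ = 11.10 cos 50.3° = 7.090 m/s, v_y0 = 11.10 sin 50.3° = 8.540 m/s.
The projectile lands when y = 32.3 + (8.540) t − ½·9.80·t² = 0. Positive root: t = (8.540 + √(8.540² + 2·9.80·32.3)) / 9.80 = (8.540 + 26.57) / 9.80 = 3.583 s.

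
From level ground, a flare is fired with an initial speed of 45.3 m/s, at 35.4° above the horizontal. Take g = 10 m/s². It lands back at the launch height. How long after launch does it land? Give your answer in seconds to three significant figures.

Horizontal component vₓ = 45.30 cos 35.4° = 36.93 m/s; vertical v_y0 = 45.30 sin 35.4° = 26.24 m/s.
Landing at launch height ⇒ T = 2 v_y0 / g = 2 × 26.24 / 10.0 = 5.248 s.

5.25 s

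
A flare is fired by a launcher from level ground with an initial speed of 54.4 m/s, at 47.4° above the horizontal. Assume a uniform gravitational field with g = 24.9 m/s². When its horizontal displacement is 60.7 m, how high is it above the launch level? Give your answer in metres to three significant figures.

Horizontal component vₓ = 54.40 cos 47.4° = 36.82 m/s; vertical v_y0 = 54.40 sin 47.4° = 40.04 m/s.
x = vₓ t ⇒ t = 60.7/36.82 = 1.648 s.
Height: y = v_y0 t − ½ g t² = 40.04 × 1.648 − 12.45 × 1.648² = 66.01 − 33.83 = 32.18 m.

32.2 m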